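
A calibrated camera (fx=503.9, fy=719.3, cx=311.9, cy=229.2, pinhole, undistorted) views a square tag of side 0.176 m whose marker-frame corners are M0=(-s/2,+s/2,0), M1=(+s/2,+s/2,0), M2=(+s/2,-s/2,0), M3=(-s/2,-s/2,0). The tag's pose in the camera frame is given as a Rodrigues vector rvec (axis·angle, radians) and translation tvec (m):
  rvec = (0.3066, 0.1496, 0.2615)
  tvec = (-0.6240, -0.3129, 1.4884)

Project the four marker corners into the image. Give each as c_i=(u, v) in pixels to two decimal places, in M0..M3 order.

c0=(71.31, 108.39) c1=(124.56, 130.09) c2=(131.48, 46.03) c3=(76.12, 24.56)

Intrinsics K: fx=503.9, fy=719.3, cx=311.9, cy=229.2
Marker side s = 0.176 m; corners in marker frame (Z=0):
  M0 = (-0.0880, +0.0880, 0)
  M1 = (+0.0880, +0.0880, 0)
  M2 = (+0.0880, -0.0880, 0)
  M3 = (-0.0880, -0.0880, 0)
rvec = (0.3066, 0.1496, 0.2615), |rvec| = θ = 0.42984 rad = 24.628°
Rodrigues: sinθ=0.41673, 1−cosθ=0.09097; R = I + sinθ·[k]× + (1−cosθ)·[k]×²:
    [+0.95531 -0.23094 +0.18451]
    [+0.27610 +0.92005 -0.27798]
    [-0.10556 +0.31651 +0.94270]
t = (-0.6240, -0.3129, 1.4884) m
M0: Pc = R·M0+t = (-0.72839, -0.25623, +1.52554); u = 503.9·(-0.72839)/1.52554 + 311.9 = 71.3063, v = 719.3·(-0.25623)/1.52554 + 229.2 = 108.3851
M1: Pc = R·M1+t = (-0.56026, -0.20764, +1.50696); u = 503.9·(-0.56026)/1.50696 + 311.9 = 124.5613, v = 719.3·(-0.20764)/1.50696 + 229.2 = 130.0905
M2: Pc = R·M2+t = (-0.51961, -0.36957, +1.45126); u = 503.9·(-0.51961)/1.45126 + 311.9 = 131.4832, v = 719.3·(-0.36957)/1.45126 + 229.2 = 46.0281
M3: Pc = R·M3+t = (-0.68774, -0.41816, +1.46984); u = 503.9·(-0.68774)/1.46984 + 311.9 = 76.1223, v = 719.3·(-0.41816)/1.46984 + 229.2 = 24.5626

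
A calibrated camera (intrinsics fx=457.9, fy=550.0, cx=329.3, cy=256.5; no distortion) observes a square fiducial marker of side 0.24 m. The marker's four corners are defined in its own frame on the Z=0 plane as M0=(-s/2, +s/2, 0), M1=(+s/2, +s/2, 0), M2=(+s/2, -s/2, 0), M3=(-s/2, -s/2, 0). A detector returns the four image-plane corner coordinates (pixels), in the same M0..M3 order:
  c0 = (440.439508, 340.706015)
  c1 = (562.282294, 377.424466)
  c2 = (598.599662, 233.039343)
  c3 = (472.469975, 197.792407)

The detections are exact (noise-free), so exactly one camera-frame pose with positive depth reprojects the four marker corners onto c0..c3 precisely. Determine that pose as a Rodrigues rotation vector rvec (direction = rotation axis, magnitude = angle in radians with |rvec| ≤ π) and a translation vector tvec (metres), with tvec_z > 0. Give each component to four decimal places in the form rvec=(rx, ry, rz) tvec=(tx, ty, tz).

Intrinsics K: fx=457.9, fy=550.0, cx=329.3, cy=256.5
Marker side s = 0.24 m; corners in marker frame (Z=0):
  M0 = (-0.1200, +0.1200, 0)
  M1 = (+0.1200, +0.1200, 0)
  M2 = (+0.1200, -0.1200, 0)
  M3 = (-0.1200, -0.1200, 0)
Detected image corners:
  c0 = (440.439508, 340.706015) px
  c1 = (562.282294, 377.424466) px
  c2 = (598.599662, 233.039343) px
  c3 = (472.469975, 197.792407) px
Planar DLT: solve 8×8 A·h = b for H (H[2,2]=1):
  H  [+478.27632 -78.15116 +517.64597]
  H  [+128.80891 +634.05975 +288.14813]
  H  [-0.07368 +0.12376 +1.00000]
B = K⁻¹H; ‖b₁‖=1.132270, ‖b₂‖=1.132270; λ = 2/(‖b₁‖+‖b₂‖) = 0.883182, sign → tz>0 ⇒ λ=+0.883182
r₁ = λ·B[:,0] = (+0.96928,+0.23719,-0.06507); r₂ = λ·B[:,1] = (-0.22934,+0.96719,+0.10930)
r₃ = r₁×r₂ = (+0.08886,-0.09102,+0.99188); SVD([r₁ r₂ r₃]) → R = UVᵀ:
  R  [+0.96928 -0.22934 +0.08886]
  R  [+0.23719 +0.96719 -0.09102]
  R  [-0.06507 +0.10930 +0.99188]
t = (+0.36328, +0.05082, +0.88318) m
tr R = 2.928349; θ = arccos((tr R − 1)/2) = 0.268483 rad = 15.383°
axis k = ((R−Rᵀ)₃₂, (R−Rᵀ)₁₃, (R−Rᵀ)₂₁) / (2 sinθ) = (+0.377573, +0.290156, +0.879345)
rvec = θ·k = (+0.101372, +0.077902, +0.236089)

rvec=(0.1014, 0.0779, 0.2361) tvec=(0.3633, 0.0508, 0.8832)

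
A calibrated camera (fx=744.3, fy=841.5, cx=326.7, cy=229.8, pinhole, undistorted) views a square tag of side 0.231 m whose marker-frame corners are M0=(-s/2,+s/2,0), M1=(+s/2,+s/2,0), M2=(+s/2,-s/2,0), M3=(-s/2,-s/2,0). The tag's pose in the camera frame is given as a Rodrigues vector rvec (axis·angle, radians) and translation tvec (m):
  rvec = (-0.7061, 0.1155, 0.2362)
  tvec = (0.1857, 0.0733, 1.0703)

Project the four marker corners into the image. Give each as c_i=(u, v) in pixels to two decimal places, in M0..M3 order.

c0=(359.38, 343.75) c1=(531.08, 383.68) c2=(543.48, 236.26) c3=(392.73, 206.70)

Intrinsics K: fx=744.3, fy=841.5, cx=326.7, cy=229.8
Marker side s = 0.231 m; corners in marker frame (Z=0):
  M0 = (-0.1155, +0.1155, 0)
  M1 = (+0.1155, +0.1155, 0)
  M2 = (+0.1155, -0.1155, 0)
  M3 = (-0.1155, -0.1155, 0)
rvec = (-0.7061, 0.1155, 0.2362), |rvec| = θ = 0.75346 rad = 43.170°
Rodrigues: sinθ=0.68417, 1−cosθ=0.27068; R = I + sinθ·[k]× + (1−cosθ)·[k]×²:
    [+0.96704 -0.25336 +0.02536]
    [+0.17559 +0.73568 +0.65417]
    [-0.18440 -0.62815 +0.75592]
t = (0.1857, 0.0733, 1.0703) m
M0: Pc = R·M0+t = (+0.04474, +0.13799, +1.01905); u = 744.3·(+0.04474)/1.01905 + 326.7 = 359.3803, v = 841.5·(+0.13799)/1.01905 + 229.8 = 343.7487
M1: Pc = R·M1+t = (+0.26813, +0.17855, +0.97645); u = 744.3·(+0.26813)/0.97645 + 326.7 = 531.0821, v = 841.5·(+0.17855)/0.97645 + 229.8 = 383.6756
M2: Pc = R·M2+t = (+0.32666, +0.00861, +1.12155); u = 744.3·(+0.32666)/1.12155 + 326.7 = 543.4798, v = 841.5·(+0.00861)/1.12155 + 229.8 = 236.2597
M3: Pc = R·M3+t = (+0.10327, -0.03195, +1.16415); u = 744.3·(+0.10327)/1.16415 + 326.7 = 392.7259, v = 841.5·(-0.03195)/1.16415 + 229.8 = 206.7033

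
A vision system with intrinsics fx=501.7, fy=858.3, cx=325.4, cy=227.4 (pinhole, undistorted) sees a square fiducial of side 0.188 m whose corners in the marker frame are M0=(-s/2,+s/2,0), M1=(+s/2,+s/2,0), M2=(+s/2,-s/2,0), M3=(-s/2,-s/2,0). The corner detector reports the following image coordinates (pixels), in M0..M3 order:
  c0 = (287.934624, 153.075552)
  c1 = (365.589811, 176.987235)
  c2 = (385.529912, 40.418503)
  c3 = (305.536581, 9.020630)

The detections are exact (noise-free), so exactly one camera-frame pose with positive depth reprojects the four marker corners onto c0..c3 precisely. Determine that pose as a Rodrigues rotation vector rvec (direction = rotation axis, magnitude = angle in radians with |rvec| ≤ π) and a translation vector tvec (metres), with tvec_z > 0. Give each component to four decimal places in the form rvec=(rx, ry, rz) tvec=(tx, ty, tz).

rvec=(0.2753, -0.2543, 0.1911) tvec=(0.0258, -0.1722, 1.1303)

Intrinsics K: fx=501.7, fy=858.3, cx=325.4, cy=227.4
Marker side s = 0.188 m; corners in marker frame (Z=0):
  M0 = (-0.0940, +0.0940, 0)
  M1 = (+0.0940, +0.0940, 0)
  M2 = (+0.0940, -0.0940, 0)
  M3 = (-0.0940, -0.0940, 0)
Detected image corners:
  c0 = (287.934624, 153.075552) px
  c1 = (365.589811, 176.987235) px
  c2 = (385.529912, 40.418503) px
  c3 = (305.536581, 9.020630) px
Planar DLT: solve 8×8 A·h = b for H (H[2,2]=1):
  H  [+500.28842 -27.62780 +336.85204]
  H  [+169.59719 +766.31067 +96.60877]
  H  [+0.24137 +0.21526 +1.00000]
B = K⁻¹H; ‖b₁‖=0.884753, ‖b₂‖=0.884753; λ = 2/(‖b₁‖+‖b₂‖) = 1.130259, sign → tz>0 ⇒ λ=+1.130259
r₁ = λ·B[:,0] = (+0.95013,+0.15106,+0.27281); r₂ = λ·B[:,1] = (-0.22004,+0.94466,+0.24330)
r₃ = r₁×r₂ = (-0.22096,-0.29120,+0.93079); SVD([r₁ r₂ r₃]) → R = UVᵀ:
  R  [+0.95013 -0.22004 -0.22096]
  R  [+0.15106 +0.94466 -0.29120]
  R  [+0.27281 +0.24330 +0.93079]
t = (+0.02580, -0.17223, +1.13026) m
tr R = 2.825591; θ = arccos((tr R − 1)/2) = 0.420719 rad = 24.105°
axis k = ((R−Rᵀ)₃₂, (R−Rᵀ)₁₃, (R−Rᵀ)₂₁) / (2 sinθ) = (+0.654354, -0.604498, +0.454316)
rvec = θ·k = (+0.275299, -0.254324, +0.191139)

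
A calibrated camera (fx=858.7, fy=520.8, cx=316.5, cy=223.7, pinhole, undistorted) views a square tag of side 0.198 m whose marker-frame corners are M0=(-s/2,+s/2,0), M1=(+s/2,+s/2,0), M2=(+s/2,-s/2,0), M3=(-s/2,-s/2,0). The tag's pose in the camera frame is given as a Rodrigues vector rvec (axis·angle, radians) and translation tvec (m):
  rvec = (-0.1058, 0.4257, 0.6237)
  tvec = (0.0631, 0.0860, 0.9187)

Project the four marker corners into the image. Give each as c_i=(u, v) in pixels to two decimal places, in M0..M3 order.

c0=(256.69, 284.44) c1=(391.75, 353.80) c2=(506.31, 259.25) c3=(360.51, 197.61)

Intrinsics K: fx=858.7, fy=520.8, cx=316.5, cy=223.7
Marker side s = 0.198 m; corners in marker frame (Z=0):
  M0 = (-0.0990, +0.0990, 0)
  M1 = (+0.0990, +0.0990, 0)
  M2 = (+0.0990, -0.0990, 0)
  M3 = (-0.0990, -0.0990, 0)
rvec = (-0.1058, 0.4257, 0.6237), |rvec| = θ = 0.76251 rad = 43.688°
Rodrigues: sinθ=0.69074, 1−cosθ=0.27689; R = I + sinθ·[k]× + (1−cosθ)·[k]×²:
    [+0.72844 -0.58644 +0.35421]
    [+0.54355 +0.80941 +0.22229]
    [-0.41706 +0.03060 +0.90836]
t = (0.0631, 0.0860, 0.9187) m
M0: Pc = R·M0+t = (-0.06707, +0.11232, +0.96302); u = 858.7·(-0.06707)/0.96302 + 316.5 = 256.6924, v = 520.8·(+0.11232)/0.96302 + 223.7 = 284.4430
M1: Pc = R·M1+t = (+0.07716, +0.21994, +0.88044); u = 858.7·(+0.07716)/0.88044 + 316.5 = 391.7521, v = 520.8·(+0.21994)/0.88044 + 223.7 = 353.8009
M2: Pc = R·M2+t = (+0.19327, +0.05968, +0.87438); u = 858.7·(+0.19327)/0.87438 + 316.5 = 506.3071, v = 520.8·(+0.05968)/0.87438 + 223.7 = 259.2462
M3: Pc = R·M3+t = (+0.04904, -0.04794, +0.95696); u = 858.7·(+0.04904)/0.95696 + 316.5 = 360.5070, v = 520.8·(-0.04794)/0.95696 + 223.7 = 197.6084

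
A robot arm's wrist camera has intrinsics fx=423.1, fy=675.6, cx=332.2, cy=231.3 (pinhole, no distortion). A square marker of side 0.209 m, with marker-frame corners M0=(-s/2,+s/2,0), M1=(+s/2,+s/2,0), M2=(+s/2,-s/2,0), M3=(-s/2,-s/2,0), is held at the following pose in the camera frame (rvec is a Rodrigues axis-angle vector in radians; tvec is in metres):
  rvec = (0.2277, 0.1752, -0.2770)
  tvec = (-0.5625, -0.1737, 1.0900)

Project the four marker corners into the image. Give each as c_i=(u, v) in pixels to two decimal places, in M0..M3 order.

c0=(96.22, 201.63) c1=(163.95, 168.08) c2=(132.90, 39.43) c3=(63.81, 79.23)

Intrinsics K: fx=423.1, fy=675.6, cx=332.2, cy=231.3
Marker side s = 0.209 m; corners in marker frame (Z=0):
  M0 = (-0.1045, +0.1045, 0)
  M1 = (+0.1045, +0.1045, 0)
  M2 = (+0.1045, -0.1045, 0)
  M3 = (-0.1045, -0.1045, 0)
rvec = (0.2277, 0.1752, -0.2770), |rvec| = θ = 0.39909 rad = 22.866°
Rodrigues: sinθ=0.38858, 1−cosθ=0.07858; R = I + sinθ·[k]× + (1−cosθ)·[k]×²:
    [+0.94700 +0.28939 +0.13947]
    [-0.25002 +0.93656 -0.24565]
    [-0.20171 +0.19776 +0.95927]
t = (-0.5625, -0.1737, 1.0900) m
M0: Pc = R·M0+t = (-0.63122, -0.04970, +1.13174); u = 423.1·(-0.63122)/1.13174 + 332.2 = 96.2198, v = 675.6·(-0.04970)/1.13174 + 231.3 = 201.6301
M1: Pc = R·M1+t = (-0.43330, -0.10196, +1.08959); u = 423.1·(-0.43330)/1.08959 + 332.2 = 163.9453, v = 675.6·(-0.10196)/1.08959 + 231.3 = 168.0816
M2: Pc = R·M2+t = (-0.49378, -0.29770, +1.04826); u = 423.1·(-0.49378)/1.04826 + 332.2 = 132.8992, v = 675.6·(-0.29770)/1.04826 + 231.3 = 39.4340
M3: Pc = R·M3+t = (-0.69170, -0.24544, +1.09041); u = 423.1·(-0.69170)/1.09041 + 332.2 = 63.8069, v = 675.6·(-0.24544)/1.09041 + 231.3 = 79.2278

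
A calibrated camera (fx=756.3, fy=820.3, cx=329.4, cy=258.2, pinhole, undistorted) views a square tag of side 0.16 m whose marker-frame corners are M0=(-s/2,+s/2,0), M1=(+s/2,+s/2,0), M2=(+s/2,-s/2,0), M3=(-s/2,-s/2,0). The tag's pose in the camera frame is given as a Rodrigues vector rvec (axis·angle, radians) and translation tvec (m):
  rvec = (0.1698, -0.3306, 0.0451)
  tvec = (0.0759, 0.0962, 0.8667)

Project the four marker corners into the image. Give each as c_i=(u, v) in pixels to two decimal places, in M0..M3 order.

Intrinsics K: fx=756.3, fy=820.3, cx=329.4, cy=258.2
Marker side s = 0.16 m; corners in marker frame (Z=0):
  M0 = (-0.0800, +0.0800, 0)
  M1 = (+0.0800, +0.0800, 0)
  M2 = (+0.0800, -0.0800, 0)
  M3 = (-0.0800, -0.0800, 0)
rvec = (0.1698, -0.3306, 0.0451), |rvec| = θ = 0.37438 rad = 21.451°
Rodrigues: sinθ=0.36570, 1−cosθ=0.06927; R = I + sinθ·[k]× + (1−cosθ)·[k]×²:
    [+0.94498 -0.07180 -0.31915]
    [+0.01631 +0.98475 -0.17323]
    [+0.32672 +0.15849 +0.93174]
t = (0.0759, 0.0962, 0.8667) m
M0: Pc = R·M0+t = (-0.00544, +0.17367, +0.85324); u = 756.3·(-0.00544)/0.85324 + 329.4 = 324.5761, v = 820.3·(+0.17367)/0.85324 + 258.2 = 425.1695
M1: Pc = R·M1+t = (+0.14575, +0.17628, +0.90552); u = 756.3·(+0.14575)/0.90552 + 329.4 = 451.1365, v = 820.3·(+0.17628)/0.90552 + 258.2 = 417.8948
M2: Pc = R·M2+t = (+0.15724, +0.01873, +0.88016); u = 756.3·(+0.15724)/0.88016 + 329.4 = 464.5147, v = 820.3·(+0.01873)/0.88016 + 258.2 = 275.6518
M3: Pc = R·M3+t = (+0.00605, +0.01612, +0.82788); u = 756.3·(+0.00605)/0.82788 + 329.4 = 334.9224, v = 820.3·(+0.01612)/0.82788 + 258.2 = 274.1677

c0=(324.58, 425.17) c1=(451.14, 417.89) c2=(464.51, 275.65) c3=(334.92, 274.17)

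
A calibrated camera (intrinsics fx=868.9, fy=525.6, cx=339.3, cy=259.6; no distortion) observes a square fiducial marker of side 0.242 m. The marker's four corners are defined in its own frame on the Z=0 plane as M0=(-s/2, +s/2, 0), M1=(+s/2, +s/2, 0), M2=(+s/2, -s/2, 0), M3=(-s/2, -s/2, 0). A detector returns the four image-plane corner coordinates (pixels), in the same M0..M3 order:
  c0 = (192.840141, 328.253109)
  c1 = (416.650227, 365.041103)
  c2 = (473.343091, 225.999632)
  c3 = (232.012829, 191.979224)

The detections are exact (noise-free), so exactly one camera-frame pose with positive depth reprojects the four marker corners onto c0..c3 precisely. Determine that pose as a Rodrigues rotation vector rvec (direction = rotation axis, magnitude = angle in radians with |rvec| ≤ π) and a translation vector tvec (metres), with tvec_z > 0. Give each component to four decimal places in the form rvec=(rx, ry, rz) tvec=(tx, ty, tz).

Intrinsics K: fx=868.9, fy=525.6, cx=339.3, cy=259.6
Marker side s = 0.242 m; corners in marker frame (Z=0):
  M0 = (-0.1210, +0.1210, 0)
  M1 = (+0.1210, +0.1210, 0)
  M2 = (+0.1210, -0.1210, 0)
  M3 = (-0.1210, -0.1210, 0)
Detected image corners:
  c0 = (192.840141, 328.253109) px
  c1 = (416.650227, 365.041103) px
  c2 = (473.343091, 225.999632) px
  c3 = (232.012829, 191.979224) px
Planar DLT: solve 8×8 A·h = b for H (H[2,2]=1):
  H  [+908.88383 -105.56112 +325.72154]
  H  [+103.45006 +646.33813 +279.81303]
  H  [-0.15493 +0.27936 +1.00000]
B = K⁻¹H; ‖b₁‖=1.150258, ‖b₂‖=1.150258; λ = 2/(‖b₁‖+‖b₂‖) = 0.869370, sign → tz>0 ⇒ λ=+0.869370
r₁ = λ·B[:,0] = (+0.96197,+0.23764,-0.13469); r₂ = λ·B[:,1] = (-0.20046,+0.94912,+0.24287)
r₃ = r₁×r₂ = (+0.18555,-0.20663,+0.96066); SVD([r₁ r₂ r₃]) → R = UVᵀ:
  R  [+0.96197 -0.20046 +0.18555]
  R  [+0.23764 +0.94912 -0.20663]
  R  [-0.13469 +0.24287 +0.96066]
t = (-0.01359, +0.03343, +0.86937) m
tr R = 2.871755; θ = arccos((tr R − 1)/2) = 0.360055 rad = 20.630°
axis k = ((R−Rᵀ)₃₂, (R−Rᵀ)₁₃, (R−Rᵀ)₂₁) / (2 sinθ) = (+0.637909, +0.454466, +0.621717)
rvec = θ·k = (+0.229682, +0.163633, +0.223852)

rvec=(0.2297, 0.1636, 0.2239) tvec=(-0.0136, 0.0334, 0.8694)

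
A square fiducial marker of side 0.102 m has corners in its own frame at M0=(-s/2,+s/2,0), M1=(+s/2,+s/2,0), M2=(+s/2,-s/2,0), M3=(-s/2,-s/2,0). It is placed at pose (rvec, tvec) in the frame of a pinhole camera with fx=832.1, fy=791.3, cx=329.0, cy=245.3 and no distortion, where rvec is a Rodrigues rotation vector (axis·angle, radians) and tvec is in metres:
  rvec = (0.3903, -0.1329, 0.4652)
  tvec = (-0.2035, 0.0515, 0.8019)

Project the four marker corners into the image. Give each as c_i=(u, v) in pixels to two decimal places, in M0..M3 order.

c0=(48.72, 316.24) c1=(146.72, 354.33) c2=(188.05, 275.68) c3=(86.86, 233.70)

Intrinsics K: fx=832.1, fy=791.3, cx=329.0, cy=245.3
Marker side s = 0.102 m; corners in marker frame (Z=0):
  M0 = (-0.0510, +0.0510, 0)
  M1 = (+0.0510, +0.0510, 0)
  M2 = (+0.0510, -0.0510, 0)
  M3 = (-0.0510, -0.0510, 0)
rvec = (0.3903, -0.1329, 0.4652), |rvec| = θ = 0.62162 rad = 35.616°
Rodrigues: sinθ=0.58235, 1−cosθ=0.18706; R = I + sinθ·[k]× + (1−cosθ)·[k]×²:
    [+0.88668 -0.46093 -0.03661]
    [+0.41070 +0.82149 -0.39558]
    [+0.21240 +0.33572 +0.91770]
t = (-0.2035, 0.0515, 0.8019) m
M0: Pc = R·M0+t = (-0.27223, +0.07245, +0.80819); u = 832.1·(-0.27223)/0.80819 + 329.0 = 48.7178, v = 791.3·(+0.07245)/0.80819 + 245.3 = 316.2360
M1: Pc = R·M1+t = (-0.18179, +0.11434, +0.82985); u = 832.1·(-0.18179)/0.82985 + 329.0 = 146.7217, v = 791.3·(+0.11434)/0.82985 + 245.3 = 354.3296
M2: Pc = R·M2+t = (-0.13477, +0.03055, +0.79561); u = 832.1·(-0.13477)/0.79561 + 329.0 = 188.0470, v = 791.3·(+0.03055)/0.79561 + 245.3 = 275.6844
M3: Pc = R·M3+t = (-0.22521, -0.01134, +0.77395); u = 832.1·(-0.22521)/0.77395 + 329.0 = 86.8638, v = 791.3·(-0.01134)/0.77395 + 245.3 = 233.7039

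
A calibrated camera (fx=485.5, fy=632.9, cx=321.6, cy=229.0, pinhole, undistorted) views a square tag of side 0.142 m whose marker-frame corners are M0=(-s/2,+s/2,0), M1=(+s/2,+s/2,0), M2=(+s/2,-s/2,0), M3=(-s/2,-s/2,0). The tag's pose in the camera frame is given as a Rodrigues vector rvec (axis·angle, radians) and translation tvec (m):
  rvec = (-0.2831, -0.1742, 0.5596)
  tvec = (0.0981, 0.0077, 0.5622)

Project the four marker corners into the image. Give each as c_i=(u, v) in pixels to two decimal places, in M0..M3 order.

c0=(324.85, 260.46) c1=(430.07, 349.38) c2=(480.02, 217.05) c3=(383.88, 132.12)

Intrinsics K: fx=485.5, fy=632.9, cx=321.6, cy=229.0
Marker side s = 0.142 m; corners in marker frame (Z=0):
  M0 = (-0.0710, +0.0710, 0)
  M1 = (+0.0710, +0.0710, 0)
  M2 = (+0.0710, -0.0710, 0)
  M3 = (-0.0710, -0.0710, 0)
rvec = (-0.2831, -0.1742, 0.5596), |rvec| = θ = 0.65088 rad = 37.293°
Rodrigues: sinθ=0.60589, 1−cosθ=0.20445; R = I + sinθ·[k]× + (1−cosθ)·[k]×²:
    [+0.83423 -0.49712 -0.23861]
    [+0.54472 +0.81020 +0.21649]
    [+0.08570 -0.31057 +0.94668]
t = (0.0981, 0.0077, 0.5622) m
M0: Pc = R·M0+t = (+0.00357, +0.02655, +0.53406); u = 485.5·(+0.00357)/0.53406 + 321.6 = 324.8494, v = 632.9·(+0.02655)/0.53406 + 229.0 = 260.4623
M1: Pc = R·M1+t = (+0.12203, +0.10390, +0.54623); u = 485.5·(+0.12203)/0.54623 + 321.6 = 430.0663, v = 632.9·(+0.10390)/0.54623 + 229.0 = 349.3834
M2: Pc = R·M2+t = (+0.19263, -0.01115, +0.59034); u = 485.5·(+0.19263)/0.59034 + 321.6 = 480.0179, v = 632.9·(-0.01115)/0.59034 + 229.0 = 217.0471
M3: Pc = R·M3+t = (+0.07417, -0.08850, +0.57817); u = 485.5·(+0.07417)/0.57817 + 321.6 = 383.8782, v = 632.9·(-0.08850)/0.57817 + 229.0 = 132.1231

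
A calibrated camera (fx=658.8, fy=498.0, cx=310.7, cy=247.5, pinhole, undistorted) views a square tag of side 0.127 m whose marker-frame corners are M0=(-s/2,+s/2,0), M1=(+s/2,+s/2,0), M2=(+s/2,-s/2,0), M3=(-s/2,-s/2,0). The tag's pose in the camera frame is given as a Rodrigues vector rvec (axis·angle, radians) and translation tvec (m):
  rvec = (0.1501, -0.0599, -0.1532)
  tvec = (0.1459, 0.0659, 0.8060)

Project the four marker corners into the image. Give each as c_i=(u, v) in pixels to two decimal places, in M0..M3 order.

c0=(385.78, 331.99) c1=(486.03, 319.28) c2=(474.87, 243.71) c3=(372.07, 256.16)

Intrinsics K: fx=658.8, fy=498.0, cx=310.7, cy=247.5
Marker side s = 0.127 m; corners in marker frame (Z=0):
  M0 = (-0.0635, +0.0635, 0)
  M1 = (+0.0635, +0.0635, 0)
  M2 = (+0.0635, -0.0635, 0)
  M3 = (-0.0635, -0.0635, 0)
rvec = (0.1501, -0.0599, -0.1532), |rvec| = θ = 0.22268 rad = 12.759°
Rodrigues: sinθ=0.22085, 1−cosθ=0.02469; R = I + sinθ·[k]× + (1−cosθ)·[k]×²:
    [+0.98653 +0.14746 -0.07086]
    [-0.15641 +0.97709 -0.14429]
    [+0.04796 +0.15343 +0.98699]
t = (0.1459, 0.0659, 0.8060) m
M0: Pc = R·M0+t = (+0.09262, +0.13788, +0.81270); u = 658.8·(+0.09262)/0.81270 + 310.7 = 385.7803, v = 498.0·(+0.13788)/0.81270 + 247.5 = 331.9879
M1: Pc = R·M1+t = (+0.21791, +0.11801, +0.81879); u = 658.8·(+0.21791)/0.81879 + 310.7 = 486.0297, v = 498.0·(+0.11801)/0.81879 + 247.5 = 319.2775
M2: Pc = R·M2+t = (+0.19918, -0.00608, +0.79930); u = 658.8·(+0.19918)/0.79930 + 310.7 = 474.8685, v = 498.0·(-0.00608)/0.79930 + 247.5 = 243.7133
M3: Pc = R·M3+t = (+0.07389, +0.01379, +0.79321); u = 658.8·(+0.07389)/0.79321 + 310.7 = 372.0707, v = 498.0·(+0.01379)/0.79321 + 247.5 = 256.1557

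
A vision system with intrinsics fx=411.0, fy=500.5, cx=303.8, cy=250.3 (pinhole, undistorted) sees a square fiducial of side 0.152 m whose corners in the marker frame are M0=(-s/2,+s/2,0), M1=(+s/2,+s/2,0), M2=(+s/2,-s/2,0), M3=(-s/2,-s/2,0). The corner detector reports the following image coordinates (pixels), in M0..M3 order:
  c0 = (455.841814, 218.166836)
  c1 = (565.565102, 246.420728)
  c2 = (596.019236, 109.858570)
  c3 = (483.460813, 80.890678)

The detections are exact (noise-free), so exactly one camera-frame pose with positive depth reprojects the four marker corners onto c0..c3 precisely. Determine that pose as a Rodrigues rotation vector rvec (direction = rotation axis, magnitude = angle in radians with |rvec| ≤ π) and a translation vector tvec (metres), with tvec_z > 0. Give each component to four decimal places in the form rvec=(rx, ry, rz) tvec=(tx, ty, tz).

rvec=(0.0920, 0.0100, 0.2083) tvec=(0.2961, -0.0941, 0.5501)

Intrinsics K: fx=411.0, fy=500.5, cx=303.8, cy=250.3
Marker side s = 0.152 m; corners in marker frame (Z=0):
  M0 = (-0.0760, +0.0760, 0)
  M1 = (+0.0760, +0.0760, 0)
  M2 = (+0.0760, -0.0760, 0)
  M3 = (-0.0760, -0.0760, 0)
Detected image corners:
  c0 = (455.841814, 218.166836) px
  c1 = (565.565102, 246.420728) px
  c2 = (596.019236, 109.858570) px
  c3 = (483.460813, 80.890678) px
Planar DLT: solve 8×8 A·h = b for H (H[2,2]=1):
  H  [+730.69181 -102.98331 +525.03372]
  H  [+188.08134 +928.24862 +164.70562]
  H  [-0.00072 +0.16764 +1.00000]
B = K⁻¹H; ‖b₁‖=1.817718, ‖b₂‖=1.817718; λ = 2/(‖b₁‖+‖b₂‖) = 0.550140, sign → tz>0 ⇒ λ=+0.550140
r₁ = λ·B[:,0] = (+0.97835,+0.20693,-0.00040); r₂ = λ·B[:,1] = (-0.20602,+0.97419,+0.09222)
r₃ = r₁×r₂ = (+0.01947,-0.09015,+0.99574); SVD([r₁ r₂ r₃]) → R = UVᵀ:
  R  [+0.97835 -0.20602 +0.01947]
  R  [+0.20693 +0.97419 -0.09015]
  R  [-0.00040 +0.09222 +0.99574]
t = (+0.29613, -0.09408, +0.55014) m
tr R = 2.948286; θ = arccos((tr R − 1)/2) = 0.227900 rad = 13.058°
axis k = ((R−Rᵀ)₃₂, (R−Rᵀ)₁₃, (R−Rᵀ)₂₁) / (2 sinθ) = (+0.403592, +0.043970, +0.913882)
rvec = θ·k = (+0.091979, +0.010021, +0.208274)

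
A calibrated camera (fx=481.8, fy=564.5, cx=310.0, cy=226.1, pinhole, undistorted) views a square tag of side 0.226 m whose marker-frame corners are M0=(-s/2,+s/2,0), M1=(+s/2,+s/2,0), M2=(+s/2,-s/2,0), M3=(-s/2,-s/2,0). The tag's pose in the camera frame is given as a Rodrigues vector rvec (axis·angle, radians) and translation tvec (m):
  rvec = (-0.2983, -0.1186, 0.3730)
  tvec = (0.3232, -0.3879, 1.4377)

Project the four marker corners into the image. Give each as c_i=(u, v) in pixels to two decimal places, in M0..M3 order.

c0=(372.17, 92.69) c1=(443.03, 127.94) c2=(461.86, 55.96) c3=(394.54, 21.72)

Intrinsics K: fx=481.8, fy=564.5, cx=310.0, cy=226.1
Marker side s = 0.226 m; corners in marker frame (Z=0):
  M0 = (-0.1130, +0.1130, 0)
  M1 = (+0.1130, +0.1130, 0)
  M2 = (+0.1130, -0.1130, 0)
  M3 = (-0.1130, -0.1130, 0)
rvec = (-0.2983, -0.1186, 0.3730), |rvec| = θ = 0.49212 rad = 28.196°
Rodrigues: sinθ=0.47249, 1−cosθ=0.11866; R = I + sinθ·[k]× + (1−cosθ)·[k]×²:
    [+0.92494 -0.34079 -0.16839]
    [+0.37546 +0.88823 +0.26473]
    [+0.05935 -0.30808 +0.94951]
t = (0.3232, -0.3879, 1.4377) m
M0: Pc = R·M0+t = (+0.18017, -0.32996, +1.39618); u = 481.8·(+0.18017)/1.39618 + 310.0 = 372.1748, v = 564.5·(-0.32996)/1.39618 + 226.1 = 92.6925
M1: Pc = R·M1+t = (+0.38921, -0.24510, +1.40959); u = 481.8·(+0.38921)/1.40959 + 310.0 = 443.0317, v = 564.5·(-0.24510)/1.40959 + 226.1 = 127.9435
M2: Pc = R·M2+t = (+0.46623, -0.44584, +1.47922); u = 481.8·(+0.46623)/1.47922 + 310.0 = 461.8559, v = 564.5·(-0.44584)/1.47922 + 226.1 = 55.9575
M3: Pc = R·M3+t = (+0.25719, -0.53070, +1.46581); u = 481.8·(+0.25719)/1.46581 + 310.0 = 394.5370, v = 564.5·(-0.53070)/1.46581 + 226.1 = 21.7222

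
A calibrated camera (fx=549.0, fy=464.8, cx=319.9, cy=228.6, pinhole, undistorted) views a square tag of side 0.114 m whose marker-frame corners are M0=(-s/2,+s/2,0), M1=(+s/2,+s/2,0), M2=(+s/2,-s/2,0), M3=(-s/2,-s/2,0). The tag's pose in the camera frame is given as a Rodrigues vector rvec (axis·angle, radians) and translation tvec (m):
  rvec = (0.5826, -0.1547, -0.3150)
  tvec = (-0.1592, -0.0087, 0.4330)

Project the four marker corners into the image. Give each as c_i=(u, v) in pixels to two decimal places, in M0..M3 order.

Intrinsics K: fx=549.0, fy=464.8, cx=319.9, cy=228.6
Marker side s = 0.114 m; corners in marker frame (Z=0):
  M0 = (-0.0570, +0.0570, 0)
  M1 = (+0.0570, +0.0570, 0)
  M2 = (+0.0570, -0.0570, 0)
  M3 = (-0.0570, -0.0570, 0)
rvec = (0.5826, -0.1547, -0.3150), |rvec| = θ = 0.68013 rad = 38.969°
Rodrigues: sinθ=0.62890, 1−cosθ=0.22251; R = I + sinθ·[k]× + (1−cosθ)·[k]×²:
    [+0.94076 +0.24792 -0.23132]
    [-0.33462 +0.78900 -0.51527]
    [+0.05477 +0.56215 +0.82522]
t = (-0.1592, -0.0087, 0.4330) m
M0: Pc = R·M0+t = (-0.19869, +0.05535, +0.46192); u = 549.0·(-0.19869)/0.46192 + 319.9 = 83.7515, v = 464.8·(+0.05535)/0.46192 + 228.6 = 284.2916
M1: Pc = R·M1+t = (-0.09145, +0.01720, +0.46816); u = 549.0·(-0.09145)/0.46816 + 319.9 = 212.6651, v = 464.8·(+0.01720)/0.46816 + 228.6 = 245.6759
M2: Pc = R·M2+t = (-0.11971, -0.07275, +0.40408); u = 549.0·(-0.11971)/0.40408 + 319.9 = 157.2594, v = 464.8·(-0.07275)/0.40408 + 228.6 = 144.9218
M3: Pc = R·M3+t = (-0.22695, -0.03460, +0.39784); u = 549.0·(-0.22695)/0.39784 + 319.9 = 6.7102, v = 464.8·(-0.03460)/0.39784 + 228.6 = 188.1766

c0=(83.75, 284.29) c1=(212.67, 245.68) c2=(157.26, 144.92) c3=(6.71, 188.18)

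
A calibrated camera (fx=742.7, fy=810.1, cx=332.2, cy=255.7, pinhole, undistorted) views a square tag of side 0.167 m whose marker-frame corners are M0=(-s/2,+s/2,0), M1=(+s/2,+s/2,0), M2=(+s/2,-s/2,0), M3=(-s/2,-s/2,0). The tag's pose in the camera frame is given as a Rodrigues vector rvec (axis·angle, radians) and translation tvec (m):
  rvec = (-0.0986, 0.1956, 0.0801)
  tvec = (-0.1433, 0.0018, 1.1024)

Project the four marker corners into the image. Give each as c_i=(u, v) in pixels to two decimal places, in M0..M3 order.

c0=(176.92, 313.14) c1=(284.62, 323.65) c2=(295.37, 199.98) c3=(188.78, 193.24)

Intrinsics K: fx=742.7, fy=810.1, cx=332.2, cy=255.7
Marker side s = 0.167 m; corners in marker frame (Z=0):
  M0 = (-0.0835, +0.0835, 0)
  M1 = (+0.0835, +0.0835, 0)
  M2 = (+0.0835, -0.0835, 0)
  M3 = (-0.0835, -0.0835, 0)
rvec = (-0.0986, 0.1956, 0.0801), |rvec| = θ = 0.23323 rad = 13.363°
Rodrigues: sinθ=0.23112, 1−cosθ=0.02708; R = I + sinθ·[k]× + (1−cosθ)·[k]×²:
    [+0.97776 -0.08898 +0.18990]
    [+0.06978 +0.99197 +0.10551]
    [-0.19776 -0.08991 +0.97612]
t = (-0.1433, 0.0018, 1.1024) m
M0: Pc = R·M0+t = (-0.23237, +0.07880, +1.11141); u = 742.7·(-0.23237)/1.11141 + 332.2 = 176.9163, v = 810.1·(+0.07880)/1.11141 + 255.7 = 313.1392
M1: Pc = R·M1+t = (-0.06909, +0.09046, +1.07838); u = 742.7·(-0.06909)/1.07838 + 332.2 = 284.6191, v = 810.1·(+0.09046)/1.07838 + 255.7 = 323.6521
M2: Pc = R·M2+t = (-0.05423, -0.07520, +1.09339); u = 742.7·(-0.05423)/1.09339 + 332.2 = 295.3655, v = 810.1·(-0.07520)/1.09339 + 255.7 = 199.9818
M3: Pc = R·M3+t = (-0.21751, -0.08686, +1.12642); u = 742.7·(-0.21751)/1.12642 + 332.2 = 188.7833, v = 810.1·(-0.08686)/1.12642 + 255.7 = 193.2351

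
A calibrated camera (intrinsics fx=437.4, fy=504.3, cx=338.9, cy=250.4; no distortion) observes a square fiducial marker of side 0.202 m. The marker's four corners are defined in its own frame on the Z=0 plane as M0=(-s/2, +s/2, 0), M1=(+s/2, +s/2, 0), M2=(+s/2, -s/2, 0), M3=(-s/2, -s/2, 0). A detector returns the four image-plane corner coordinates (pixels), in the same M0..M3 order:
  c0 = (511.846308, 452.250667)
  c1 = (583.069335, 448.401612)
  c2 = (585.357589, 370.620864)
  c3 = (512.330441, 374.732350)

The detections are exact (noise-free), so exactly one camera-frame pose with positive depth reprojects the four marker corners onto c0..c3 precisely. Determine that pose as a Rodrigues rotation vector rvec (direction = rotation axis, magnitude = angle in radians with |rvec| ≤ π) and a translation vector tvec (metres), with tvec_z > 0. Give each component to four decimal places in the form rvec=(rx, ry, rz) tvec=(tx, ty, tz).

Intrinsics K: fx=437.4, fy=504.3, cx=338.9, cy=250.4
Marker side s = 0.202 m; corners in marker frame (Z=0):
  M0 = (-0.1010, +0.1010, 0)
  M1 = (+0.1010, +0.1010, 0)
  M2 = (+0.1010, -0.1010, 0)
  M3 = (-0.1010, -0.1010, 0)
Detected image corners:
  c0 = (511.846308, 452.250667) px
  c1 = (583.069335, 448.401612) px
  c2 = (585.357589, 370.620864) px
  c3 = (512.330441, 374.732350) px
Planar DLT: solve 8×8 A·h = b for H (H[2,2]=1):
  H  [+351.30172 +60.91069 +548.10441]
  H  [-23.97329 +435.27720 +411.98826]
  H  [-0.01039 +0.12363 +1.00000]
B = K⁻¹H; ‖b₁‖=0.812385, ‖b₂‖=0.812385; λ = 2/(‖b₁‖+‖b₂‖) = 1.230944, sign → tz>0 ⇒ λ=+1.230944
r₁ = λ·B[:,0] = (+0.99856,-0.05216,-0.01279); r₂ = λ·B[:,1] = (+0.05350,+0.98690,+0.15218)
r₃ = r₁×r₂ = (+0.00469,-0.15265,+0.98827); SVD([r₁ r₂ r₃]) → R = UVᵀ:
  R  [+0.99856 +0.05350 +0.00469]
  R  [-0.05216 +0.98690 -0.15265]
  R  [-0.01279 +0.15218 +0.98827]
t = (+0.58875, +0.39442, +1.23094) m
tr R = 2.973729; θ = arccos((tr R − 1)/2) = 0.162260 rad = 9.297°
axis k = ((R−Rᵀ)₃₂, (R−Rᵀ)₁₃, (R−Rᵀ)₂₁) / (2 sinθ) = (+0.943458, +0.054109, -0.327046)
rvec = θ·k = (+0.153086, +0.008780, -0.053067)

rvec=(0.1531, 0.0088, -0.0531) tvec=(0.5887, 0.3944, 1.2309)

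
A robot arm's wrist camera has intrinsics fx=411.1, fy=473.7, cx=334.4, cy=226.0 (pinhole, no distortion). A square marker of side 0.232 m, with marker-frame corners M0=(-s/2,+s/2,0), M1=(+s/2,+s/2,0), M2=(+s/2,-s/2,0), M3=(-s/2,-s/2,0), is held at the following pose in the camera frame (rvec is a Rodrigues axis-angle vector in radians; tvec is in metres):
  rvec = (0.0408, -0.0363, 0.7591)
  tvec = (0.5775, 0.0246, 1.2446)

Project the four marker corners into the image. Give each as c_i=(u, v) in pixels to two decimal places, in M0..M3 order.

Intrinsics K: fx=411.1, fy=473.7, cx=334.4, cy=226.0
Marker side s = 0.232 m; corners in marker frame (Z=0):
  M0 = (-0.1160, +0.1160, 0)
  M1 = (+0.1160, +0.1160, 0)
  M2 = (+0.1160, -0.1160, 0)
  M3 = (-0.1160, -0.1160, 0)
rvec = (0.0408, -0.0363, 0.7591), |rvec| = θ = 0.76106 rad = 43.606°
Rodrigues: sinθ=0.68969, 1−cosθ=0.27590; R = I + sinθ·[k]× + (1−cosθ)·[k]×²:
    [+0.72490 -0.68862 -0.01814]
    [+0.68721 +0.72473 -0.05010]
    [+0.04765 +0.02385 +0.99858]
t = (0.5775, 0.0246, 1.2446) m
M0: Pc = R·M0+t = (+0.41353, +0.02895, +1.24184); u = 411.1·(+0.41353)/1.24184 + 334.4 = 471.2962, v = 473.7·(+0.02895)/1.24184 + 226.0 = 237.0441
M1: Pc = R·M1+t = (+0.58171, +0.18838, +1.25289); u = 411.1·(+0.58171)/1.25289 + 334.4 = 525.2704, v = 473.7·(+0.18838)/1.25289 + 226.0 = 297.2255
M2: Pc = R·M2+t = (+0.74147, +0.02025, +1.24736); u = 411.1·(+0.74147)/1.24736 + 334.4 = 578.7699, v = 473.7·(+0.02025)/1.24736 + 226.0 = 233.6891
M3: Pc = R·M3+t = (+0.57329, -0.13918, +1.23631); u = 411.1·(+0.57329)/1.23631 + 334.4 = 525.0325, v = 473.7·(-0.13918)/1.23631 + 226.0 = 172.6703

c0=(471.30, 237.04) c1=(525.27, 297.23) c2=(578.77, 233.69) c3=(525.03, 172.67)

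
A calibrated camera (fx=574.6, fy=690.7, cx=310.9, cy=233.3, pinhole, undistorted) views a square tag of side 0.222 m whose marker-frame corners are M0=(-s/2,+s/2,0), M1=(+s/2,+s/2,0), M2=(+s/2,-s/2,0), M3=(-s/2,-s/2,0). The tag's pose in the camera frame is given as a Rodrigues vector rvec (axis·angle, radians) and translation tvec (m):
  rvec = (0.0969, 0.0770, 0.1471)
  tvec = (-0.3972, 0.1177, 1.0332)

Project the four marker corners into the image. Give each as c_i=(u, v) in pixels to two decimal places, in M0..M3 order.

Intrinsics K: fx=574.6, fy=690.7, cx=310.9, cy=233.3
Marker side s = 0.222 m; corners in marker frame (Z=0):
  M0 = (-0.1110, +0.1110, 0)
  M1 = (+0.1110, +0.1110, 0)
  M2 = (+0.1110, -0.1110, 0)
  M3 = (-0.1110, -0.1110, 0)
rvec = (0.0969, 0.0770, 0.1471), |rvec| = θ = 0.19224 rad = 11.015°
Rodrigues: sinθ=0.19106, 1−cosθ=0.01842; R = I + sinθ·[k]× + (1−cosθ)·[k]×²:
    [+0.98626 -0.14248 +0.08363]
    [+0.14991 +0.98453 -0.09066]
    [-0.06942 +0.10195 +0.99236]
t = (-0.3972, 0.1177, 1.0332) m
M0: Pc = R·M0+t = (-0.52249, +0.21034, +1.05222); u = 574.6·(-0.52249)/1.05222 + 310.9 = 25.5777, v = 690.7·(+0.21034)/1.05222 + 233.3 = 371.3732
M1: Pc = R·M1+t = (-0.30354, +0.24362, +1.03681); u = 574.6·(-0.30354)/1.03681 + 310.9 = 142.6782, v = 690.7·(+0.24362)/1.03681 + 233.3 = 395.5967
M2: Pc = R·M2+t = (-0.27191, +0.02506, +1.01418); u = 574.6·(-0.27191)/1.01418 + 310.9 = 156.8444, v = 690.7·(+0.02506)/1.01418 + 233.3 = 250.3651
M3: Pc = R·M3+t = (-0.49086, -0.00822, +1.02959); u = 574.6·(-0.49086)/1.02959 + 310.9 = 36.9577, v = 690.7·(-0.00822)/1.02959 + 233.3 = 227.7831

c0=(25.58, 371.37) c1=(142.68, 395.60) c2=(156.84, 250.37) c3=(36.96, 227.78)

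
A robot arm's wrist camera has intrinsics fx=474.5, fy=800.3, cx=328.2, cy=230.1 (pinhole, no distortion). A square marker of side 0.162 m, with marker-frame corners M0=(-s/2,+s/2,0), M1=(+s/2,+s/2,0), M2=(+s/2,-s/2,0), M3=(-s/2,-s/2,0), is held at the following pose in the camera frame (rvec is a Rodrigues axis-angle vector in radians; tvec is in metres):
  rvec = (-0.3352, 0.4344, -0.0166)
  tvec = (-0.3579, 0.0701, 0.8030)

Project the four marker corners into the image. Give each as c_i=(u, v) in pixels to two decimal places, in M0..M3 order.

c0=(72.89, 381.92) c1=(143.91, 380.35) c2=(161.33, 216.54) c3=(93.26, 230.64)

Intrinsics K: fx=474.5, fy=800.3, cx=328.2, cy=230.1
Marker side s = 0.162 m; corners in marker frame (Z=0):
  M0 = (-0.0810, +0.0810, 0)
  M1 = (+0.0810, +0.0810, 0)
  M2 = (+0.0810, -0.0810, 0)
  M3 = (-0.0810, -0.0810, 0)
rvec = (-0.3352, 0.4344, -0.0166), |rvec| = θ = 0.54894 rad = 31.452°
Rodrigues: sinθ=0.52179, 1−cosθ=0.14692; R = I + sinθ·[k]× + (1−cosθ)·[k]×²:
    [+0.90786 -0.05522 +0.41562]
    [-0.08677 +0.94508 +0.31510]
    [-0.41020 -0.32213 +0.85321]
t = (-0.3579, 0.0701, 0.8030) m
M0: Pc = R·M0+t = (-0.43591, +0.15368, +0.81013); u = 474.5·(-0.43591)/0.81013 + 328.2 = 72.8853, v = 800.3·(+0.15368)/0.81013 + 230.1 = 381.9151
M1: Pc = R·M1+t = (-0.28884, +0.13962, +0.74368); u = 474.5·(-0.28884)/0.74368 + 328.2 = 143.9105, v = 800.3·(+0.13962)/0.74368 + 230.1 = 380.3529
M2: Pc = R·M2+t = (-0.27989, -0.01348, +0.79587); u = 474.5·(-0.27989)/0.79587 + 328.2 = 161.3276, v = 800.3·(-0.01348)/0.79587 + 230.1 = 216.5445
M3: Pc = R·M3+t = (-0.42696, +0.00058, +0.86232); u = 474.5·(-0.42696)/0.86232 + 328.2 = 93.2585, v = 800.3·(+0.00058)/0.86232 + 230.1 = 230.6355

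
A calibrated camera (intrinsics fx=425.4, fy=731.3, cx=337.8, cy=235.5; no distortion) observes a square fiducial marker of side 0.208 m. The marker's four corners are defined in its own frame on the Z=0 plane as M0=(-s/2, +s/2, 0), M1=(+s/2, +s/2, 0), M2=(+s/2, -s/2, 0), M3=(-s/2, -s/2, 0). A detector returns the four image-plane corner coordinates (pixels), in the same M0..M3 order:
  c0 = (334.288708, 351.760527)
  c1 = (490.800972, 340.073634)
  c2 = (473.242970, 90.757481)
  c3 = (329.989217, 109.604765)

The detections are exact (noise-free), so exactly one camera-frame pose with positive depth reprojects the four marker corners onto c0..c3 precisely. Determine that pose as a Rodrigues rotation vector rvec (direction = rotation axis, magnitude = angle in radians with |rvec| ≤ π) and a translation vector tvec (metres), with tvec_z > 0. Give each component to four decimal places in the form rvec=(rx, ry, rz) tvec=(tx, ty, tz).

Intrinsics K: fx=425.4, fy=731.3, cx=337.8, cy=235.5
Marker side s = 0.208 m; corners in marker frame (Z=0):
  M0 = (-0.1040, +0.1040, 0)
  M1 = (+0.1040, +0.1040, 0)
  M2 = (+0.1040, -0.1040, 0)
  M3 = (-0.1040, -0.1040, 0)
Detected image corners:
  c0 = (334.288708, 351.760527) px
  c1 = (490.800972, 340.073634) px
  c2 = (473.242970, 90.757481) px
  c3 = (329.989217, 109.604765) px
Planar DLT: solve 8×8 A·h = b for H (H[2,2]=1):
  H  [+651.74399 -116.21203 +405.55373]
  H  [-111.11183 +1088.96281 +217.90075]
  H  [-0.16576 -0.41320 +1.00000]
B = K⁻¹H; ‖b₁‖=1.674839, ‖b₂‖=1.674839; λ = 2/(‖b₁‖+‖b₂‖) = 0.597072, sign → tz>0 ⇒ λ=+0.597072
r₁ = λ·B[:,0] = (+0.99335,-0.05885,-0.09897); r₂ = λ·B[:,1] = (+0.03280,+0.96853,-0.24671)
r₃ = r₁×r₂ = (+0.11037,+0.24182,+0.96402); SVD([r₁ r₂ r₃]) → R = UVᵀ:
  R  [+0.99335 +0.03280 +0.11037]
  R  [-0.05885 +0.96853 +0.24182]
  R  [-0.09897 -0.24671 +0.96402]
t = (+0.09510, -0.01437, +0.59707) m
tr R = 2.925906; θ = arccos((tr R − 1)/2) = 0.273050 rad = 15.645°
axis k = ((R−Rᵀ)₃₂, (R−Rᵀ)₁₃, (R−Rᵀ)₂₁) / (2 sinθ) = (-0.905796, +0.388152, -0.169915)
rvec = θ·k = (-0.247327, +0.105985, -0.046395)

rvec=(-0.2473, 0.1060, -0.0464) tvec=(0.0951, -0.0144, 0.5971)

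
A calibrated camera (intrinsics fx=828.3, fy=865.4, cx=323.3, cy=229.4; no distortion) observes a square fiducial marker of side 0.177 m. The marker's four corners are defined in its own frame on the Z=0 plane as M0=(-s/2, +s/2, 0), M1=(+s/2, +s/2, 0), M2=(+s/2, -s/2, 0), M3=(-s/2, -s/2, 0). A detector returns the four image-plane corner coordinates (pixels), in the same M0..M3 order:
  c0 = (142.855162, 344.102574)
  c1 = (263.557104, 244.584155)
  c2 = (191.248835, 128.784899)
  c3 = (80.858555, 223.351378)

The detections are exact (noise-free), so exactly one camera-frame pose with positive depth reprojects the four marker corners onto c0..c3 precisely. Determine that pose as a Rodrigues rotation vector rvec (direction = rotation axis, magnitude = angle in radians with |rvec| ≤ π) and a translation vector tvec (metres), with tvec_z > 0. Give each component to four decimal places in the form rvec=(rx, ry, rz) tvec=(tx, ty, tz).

Intrinsics K: fx=828.3, fy=865.4, cx=323.3, cy=229.4
Marker side s = 0.177 m; corners in marker frame (Z=0):
  M0 = (-0.0885, +0.0885, 0)
  M1 = (+0.0885, +0.0885, 0)
  M2 = (+0.0885, -0.0885, 0)
  M3 = (-0.0885, -0.0885, 0)
Detected image corners:
  c0 = (142.855162, 344.102574) px
  c1 = (263.557104, 244.584155) px
  c2 = (191.248835, 128.784899) px
  c3 = (80.858555, 223.351378) px
Planar DLT: solve 8×8 A·h = b for H (H[2,2]=1):
  H  [+631.33638 +305.38106 +167.72556]
  H  [-575.93653 +566.17621 +233.44685]
  H  [-0.11995 -0.43449 +1.00000]
B = K⁻¹H; ‖b₁‖=1.034654, ‖b₂‖=1.034654; λ = 2/(‖b₁‖+‖b₂‖) = 0.966507, sign → tz>0 ⇒ λ=+0.966507
r₁ = λ·B[:,0] = (+0.78193,-0.61249,-0.11593); r₂ = λ·B[:,1] = (+0.52024,+0.74364,-0.41993)
r₃ = r₁×r₂ = (+0.34342,+0.26805,+0.90012); SVD([r₁ r₂ r₃]) → R = UVᵀ:
  R  [+0.78193 +0.52024 +0.34342]
  R  [-0.61249 +0.74364 +0.26805]
  R  [-0.11593 -0.41993 +0.90012]
t = (-0.18153, +0.00452, +0.96651) m
tr R = 2.425688; θ = arccos((tr R − 1)/2) = 0.777251 rad = 44.533°
axis k = ((R−Rᵀ)₃₂, (R−Rᵀ)₁₃, (R−Rᵀ)₂₁) / (2 sinθ) = (-0.490489, +0.327485, -0.807573)
rvec = θ·k = (-0.381234, +0.254538, -0.627687)

rvec=(-0.3812, 0.2545, -0.6277) tvec=(-0.1815, 0.0045, 0.9665)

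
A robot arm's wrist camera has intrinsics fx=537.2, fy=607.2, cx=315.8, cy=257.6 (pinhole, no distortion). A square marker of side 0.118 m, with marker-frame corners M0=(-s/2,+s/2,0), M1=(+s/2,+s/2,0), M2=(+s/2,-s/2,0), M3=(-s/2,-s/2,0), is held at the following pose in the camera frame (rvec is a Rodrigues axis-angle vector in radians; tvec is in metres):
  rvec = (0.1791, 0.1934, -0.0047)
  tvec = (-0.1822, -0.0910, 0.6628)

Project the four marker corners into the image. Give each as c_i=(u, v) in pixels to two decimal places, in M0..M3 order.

c0=(128.38, 227.72) c1=(215.97, 228.06) c2=(210.56, 117.12) c3=(120.41, 120.55)

Intrinsics K: fx=537.2, fy=607.2, cx=315.8, cy=257.6
Marker side s = 0.118 m; corners in marker frame (Z=0):
  M0 = (-0.0590, +0.0590, 0)
  M1 = (+0.0590, +0.0590, 0)
  M2 = (+0.0590, -0.0590, 0)
  M3 = (-0.0590, -0.0590, 0)
rvec = (0.1791, 0.1934, -0.0047), |rvec| = θ = 0.26363 rad = 15.105°
Rodrigues: sinθ=0.26059, 1−cosθ=0.03455; R = I + sinθ·[k]× + (1−cosθ)·[k]×²:
    [+0.98140 +0.02186 +0.19075]
    [+0.01257 +0.98404 -0.17748]
    [-0.19159 +0.17658 +0.96546]
t = (-0.1822, -0.0910, 0.6628) m
M0: Pc = R·M0+t = (-0.23881, -0.03368, +0.68452); u = 537.2·(-0.23881)/0.68452 + 315.8 = 128.3845, v = 607.2·(-0.03368)/0.68452 + 257.6 = 227.7215
M1: Pc = R·M1+t = (-0.12301, -0.03220, +0.66191); u = 537.2·(-0.12301)/0.66191 + 315.8 = 215.9688, v = 607.2·(-0.03220)/0.66191 + 257.6 = 228.0620
M2: Pc = R·M2+t = (-0.12559, -0.14832, +0.64108); u = 537.2·(-0.12559)/0.64108 + 315.8 = 210.5621, v = 607.2·(-0.14832)/0.64108 + 257.6 = 117.1212
M3: Pc = R·M3+t = (-0.24139, -0.14980, +0.66369); u = 537.2·(-0.24139)/0.66369 + 315.8 = 120.4123, v = 607.2·(-0.14980)/0.66369 + 257.6 = 120.5489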